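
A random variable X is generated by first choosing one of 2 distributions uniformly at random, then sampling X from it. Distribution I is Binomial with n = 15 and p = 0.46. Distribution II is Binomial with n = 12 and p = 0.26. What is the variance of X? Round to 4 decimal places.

Per component, I: μ=6.9, E[X²]=51.336; II: μ=3.12, E[X²]=12.0432.
E[X] = 0.5·6.9 + 0.5·3.12 = 5.01.
E[X²] = 0.5·51.336 + 0.5·12.0432 = 31.6896.
Var(X) = E[X²] − (E[X])² = 31.6896 − 25.1001 = 6.5895.

6.5895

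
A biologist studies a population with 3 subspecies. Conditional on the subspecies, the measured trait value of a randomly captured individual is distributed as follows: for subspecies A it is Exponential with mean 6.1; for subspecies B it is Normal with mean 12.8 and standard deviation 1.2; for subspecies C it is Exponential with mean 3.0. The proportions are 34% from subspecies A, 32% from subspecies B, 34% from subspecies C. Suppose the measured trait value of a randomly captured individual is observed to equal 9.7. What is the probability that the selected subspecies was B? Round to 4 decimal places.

Likelihoods f(9.7 | ·): A: 0.0334249; B: 0.0118188; C: 0.013142.
Posterior ∝ prior × likelihood. Numerator for B: 0.32·0.0118188 = 0.00378201.
Normalizing constant: 0.34·0.0334249 + 0.32·0.0118188 + 0.34·0.013142 = 0.0196148.
P(B | observation) = 0.00378201 / 0.0196148 = 0.192814.

0.1928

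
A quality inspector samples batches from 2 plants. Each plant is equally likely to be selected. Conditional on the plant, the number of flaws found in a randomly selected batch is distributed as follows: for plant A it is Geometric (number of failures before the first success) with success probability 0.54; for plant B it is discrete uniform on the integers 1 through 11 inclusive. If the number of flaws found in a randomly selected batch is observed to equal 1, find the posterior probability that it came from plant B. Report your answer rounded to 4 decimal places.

Likelihoods P(X=1 | ·): A: 0.2484; B: 0.0909091.
Posterior ∝ prior × likelihood. Numerator for B: 0.5·0.0909091 = 0.0454545.
Normalizing constant: 0.5·0.2484 + 0.5·0.0909091 = 0.169655.
P(B | observation) = 0.0454545 / 0.169655 = 0.267924.

0.2679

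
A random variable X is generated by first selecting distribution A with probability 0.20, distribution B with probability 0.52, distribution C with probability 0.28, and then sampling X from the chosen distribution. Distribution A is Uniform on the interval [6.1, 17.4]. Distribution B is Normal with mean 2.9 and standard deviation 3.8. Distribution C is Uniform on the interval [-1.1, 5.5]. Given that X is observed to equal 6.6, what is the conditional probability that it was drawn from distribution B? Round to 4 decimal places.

Likelihoods f(6.6 | ·): A: 0.0884956; B: 0.0653518; C: 0.
Posterior ∝ prior × likelihood. Numerator for B: 0.52·0.0653518 = 0.0339829.
Normalizing constant: 0.2·0.0884956 + 0.52·0.0653518 + 0.28·0 = 0.0516821.
P(B | observation) = 0.0339829 / 0.0516821 = 0.657539.

0.6575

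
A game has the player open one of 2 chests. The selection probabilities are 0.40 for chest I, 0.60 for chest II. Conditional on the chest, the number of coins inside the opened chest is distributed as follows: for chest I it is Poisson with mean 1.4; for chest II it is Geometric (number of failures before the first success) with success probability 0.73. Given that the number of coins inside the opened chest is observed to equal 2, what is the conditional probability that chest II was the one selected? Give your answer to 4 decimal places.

0.2483

Likelihoods P(X=2 | ·): I: 0.241665; II: 0.053217.
Posterior ∝ prior × likelihood. Numerator for II: 0.6·0.053217 = 0.0319302.
Normalizing constant: 0.4·0.241665 + 0.6·0.053217 = 0.128596.
P(II | observation) = 0.0319302 / 0.128596 = 0.248298.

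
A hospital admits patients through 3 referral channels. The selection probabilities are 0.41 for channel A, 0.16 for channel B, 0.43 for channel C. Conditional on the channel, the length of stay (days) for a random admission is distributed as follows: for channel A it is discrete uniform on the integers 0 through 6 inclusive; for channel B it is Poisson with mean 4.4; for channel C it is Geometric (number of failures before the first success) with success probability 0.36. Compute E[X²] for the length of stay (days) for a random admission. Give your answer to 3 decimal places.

For each component E[X²] = Var + (mean)², giving A: 13; B: 23.76; C: 8.09877.
Overall E[X²] = 0.41·13 + 0.16·23.76 + 0.43·8.09877 = 12.6141.

12.614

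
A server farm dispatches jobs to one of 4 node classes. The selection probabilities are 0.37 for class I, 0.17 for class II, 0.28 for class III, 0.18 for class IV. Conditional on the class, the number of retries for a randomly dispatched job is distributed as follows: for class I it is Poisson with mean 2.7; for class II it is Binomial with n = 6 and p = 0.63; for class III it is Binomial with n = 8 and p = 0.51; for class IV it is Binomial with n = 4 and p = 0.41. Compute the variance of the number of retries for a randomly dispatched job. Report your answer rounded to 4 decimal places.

2.7607

Per component, I: μ=2.7, E[X²]=9.99; II: μ=3.78, E[X²]=15.687; III: μ=4.08, E[X²]=18.6456; IV: μ=1.64, E[X²]=3.6572.
E[X] = 0.37·2.7 + 0.17·3.78 + 0.28·4.08 + 0.18·1.64 = 3.0792.
E[X²] = 0.37·9.99 + 0.17·15.687 + 0.28·18.6456 + 0.18·3.6572 = 12.2422.
Var(X) = E[X²] − (E[X])² = 12.2422 − 9.48147 = 2.76068.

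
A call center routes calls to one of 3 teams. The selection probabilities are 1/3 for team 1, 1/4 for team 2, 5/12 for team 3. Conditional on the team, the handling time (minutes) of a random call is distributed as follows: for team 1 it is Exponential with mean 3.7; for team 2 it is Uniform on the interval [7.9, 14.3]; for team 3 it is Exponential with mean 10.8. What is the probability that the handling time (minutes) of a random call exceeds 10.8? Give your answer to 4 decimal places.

Conditional on each team, P(X > 10.8): 1: 0.053992; 2: 0.546875; 3: 0.367879.
By total probability, P(X > 10.8) = 0.333333·0.053992 + 0.25·0.546875 + 0.416667·0.367879 = 0.307999.

0.3080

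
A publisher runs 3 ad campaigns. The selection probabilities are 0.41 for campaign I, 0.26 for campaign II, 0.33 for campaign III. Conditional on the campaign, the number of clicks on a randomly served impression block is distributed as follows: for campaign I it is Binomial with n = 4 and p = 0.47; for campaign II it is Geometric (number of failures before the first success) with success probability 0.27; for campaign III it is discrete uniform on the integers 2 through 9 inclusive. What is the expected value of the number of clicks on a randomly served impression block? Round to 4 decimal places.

Component means — I: 1.88; II: 2.7037; III: 5.5.
E[X] = 0.41·1.88 + 0.26·2.7037 + 0.33·5.5 = 3.28876.

3.2888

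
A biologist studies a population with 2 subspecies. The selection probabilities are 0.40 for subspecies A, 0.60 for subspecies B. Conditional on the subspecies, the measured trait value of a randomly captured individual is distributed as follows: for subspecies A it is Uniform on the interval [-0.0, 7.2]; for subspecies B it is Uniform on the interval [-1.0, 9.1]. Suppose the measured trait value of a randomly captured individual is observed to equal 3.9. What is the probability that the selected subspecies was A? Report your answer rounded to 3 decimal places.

0.483

Likelihoods f(3.9 | ·): A: 0.138889; B: 0.0990099.
Posterior ∝ prior × likelihood. Numerator for A: 0.4·0.138889 = 0.0555556.
Normalizing constant: 0.4·0.138889 + 0.6·0.0990099 = 0.114961.
P(A | observation) = 0.0555556 / 0.114961 = 0.483254.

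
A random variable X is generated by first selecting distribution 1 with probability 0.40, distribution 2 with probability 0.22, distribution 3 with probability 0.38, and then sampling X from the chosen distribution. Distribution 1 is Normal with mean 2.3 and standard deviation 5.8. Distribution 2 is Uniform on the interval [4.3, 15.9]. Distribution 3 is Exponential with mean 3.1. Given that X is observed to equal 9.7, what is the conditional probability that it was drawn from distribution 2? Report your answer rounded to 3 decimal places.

Likelihoods f(9.7 | ·): 1: 0.0304793; 2: 0.0862069; 3: 0.0141162.
Posterior ∝ prior × likelihood. Numerator for 2: 0.22·0.0862069 = 0.0189655.
Normalizing constant: 0.4·0.0304793 + 0.22·0.0862069 + 0.38·0.0141162 = 0.0365214.
P(2 | observation) = 0.0189655 / 0.0365214 = 0.519299.

0.519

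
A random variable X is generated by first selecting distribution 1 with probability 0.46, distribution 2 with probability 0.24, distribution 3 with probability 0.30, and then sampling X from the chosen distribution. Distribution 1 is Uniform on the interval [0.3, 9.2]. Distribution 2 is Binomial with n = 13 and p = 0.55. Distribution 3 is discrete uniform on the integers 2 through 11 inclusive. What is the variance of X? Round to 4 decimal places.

Per component, 1: μ=4.75, E[X²]=29.1633; 2: μ=7.15, E[X²]=54.34; 3: μ=6.5, E[X²]=50.5.
E[X] = 0.46·4.75 + 0.24·7.15 + 0.3·6.5 = 5.851.
E[X²] = 0.46·29.1633 + 0.24·54.34 + 0.3·50.5 = 41.6067.
Var(X) = E[X²] − (E[X])² = 41.6067 − 34.2342 = 7.37253.

7.3725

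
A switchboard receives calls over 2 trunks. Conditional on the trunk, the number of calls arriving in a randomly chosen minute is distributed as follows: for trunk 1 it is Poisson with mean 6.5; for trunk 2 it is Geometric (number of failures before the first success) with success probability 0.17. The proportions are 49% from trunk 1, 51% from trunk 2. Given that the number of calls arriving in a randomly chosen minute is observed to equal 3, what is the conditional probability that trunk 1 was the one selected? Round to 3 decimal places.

Likelihoods P(X=3 | ·): 1: 0.0688137; 2: 0.0972038.
Posterior ∝ prior × likelihood. Numerator for 1: 0.49·0.0688137 = 0.0337187.
Normalizing constant: 0.49·0.0688137 + 0.51·0.0972038 = 0.0832926.
P(1 | observation) = 0.0337187 / 0.0832926 = 0.404822.

0.405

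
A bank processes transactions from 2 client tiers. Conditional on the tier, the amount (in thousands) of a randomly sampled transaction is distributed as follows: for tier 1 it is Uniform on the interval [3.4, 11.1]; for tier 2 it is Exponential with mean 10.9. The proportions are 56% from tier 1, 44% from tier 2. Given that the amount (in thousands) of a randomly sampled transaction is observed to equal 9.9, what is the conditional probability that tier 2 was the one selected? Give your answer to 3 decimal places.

Likelihoods f(9.9 | ·): 1: 0.12987; 2: 0.0369933.
Posterior ∝ prior × likelihood. Numerator for 2: 0.44·0.0369933 = 0.016277.
Normalizing constant: 0.56·0.12987 + 0.44·0.0369933 = 0.0890043.
P(2 | observation) = 0.016277 / 0.0890043 = 0.182879.

0.183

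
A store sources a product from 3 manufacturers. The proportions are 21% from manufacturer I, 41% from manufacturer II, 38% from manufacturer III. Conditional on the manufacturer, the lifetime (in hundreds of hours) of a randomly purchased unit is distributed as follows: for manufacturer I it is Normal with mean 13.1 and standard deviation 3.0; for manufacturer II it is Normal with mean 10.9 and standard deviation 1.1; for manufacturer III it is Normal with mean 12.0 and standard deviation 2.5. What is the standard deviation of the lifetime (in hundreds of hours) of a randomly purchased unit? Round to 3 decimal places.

Per component, I: μ=13.1, E[X²]=180.61; II: μ=10.9, E[X²]=120.02; III: μ=12, E[X²]=150.25.
E[X] = 0.21·13.1 + 0.41·10.9 + 0.38·12 = 11.78.
E[X²] = 0.21·180.61 + 0.41·120.02 + 0.38·150.25 = 144.231.
Var(X) = E[X²] − (E[X])² = 144.231 − 138.768 = 5.4629.
SD(X) = √5.4629 = 2.33728.

2.337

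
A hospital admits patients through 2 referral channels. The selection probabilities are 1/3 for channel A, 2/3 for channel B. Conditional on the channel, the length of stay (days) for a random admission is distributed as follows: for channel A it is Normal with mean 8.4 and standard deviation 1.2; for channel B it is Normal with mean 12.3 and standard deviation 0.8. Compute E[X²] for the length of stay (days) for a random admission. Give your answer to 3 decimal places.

For each component E[X²] = Var + (mean)², giving A: 72; B: 151.93.
Overall E[X²] = 0.333333·72 + 0.666667·151.93 = 125.287.

125.287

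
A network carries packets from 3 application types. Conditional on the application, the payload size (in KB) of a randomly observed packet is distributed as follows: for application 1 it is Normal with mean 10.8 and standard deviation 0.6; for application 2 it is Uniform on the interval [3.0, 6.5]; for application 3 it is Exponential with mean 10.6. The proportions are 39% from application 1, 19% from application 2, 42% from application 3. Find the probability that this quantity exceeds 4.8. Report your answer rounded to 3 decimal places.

Conditional on each application, P(X > 4.8): 1: 1; 2: 0.485714; 3: 0.635826.
By total probability, P(X > 4.8) = 0.39·1 + 0.19·0.485714 + 0.42·0.635826 = 0.749333.

0.749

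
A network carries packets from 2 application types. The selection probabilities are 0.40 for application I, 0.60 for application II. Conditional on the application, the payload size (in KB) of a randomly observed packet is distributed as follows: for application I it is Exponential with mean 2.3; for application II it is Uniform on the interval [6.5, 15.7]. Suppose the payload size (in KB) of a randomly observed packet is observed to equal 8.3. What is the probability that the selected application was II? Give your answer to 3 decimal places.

Likelihoods f(8.3 | ·): I: 0.011777; II: 0.108696.
Posterior ∝ prior × likelihood. Numerator for II: 0.6·0.108696 = 0.0652174.
Normalizing constant: 0.4·0.011777 + 0.6·0.108696 = 0.0699282.
P(II | observation) = 0.0652174 / 0.0699282 = 0.932634.

0.933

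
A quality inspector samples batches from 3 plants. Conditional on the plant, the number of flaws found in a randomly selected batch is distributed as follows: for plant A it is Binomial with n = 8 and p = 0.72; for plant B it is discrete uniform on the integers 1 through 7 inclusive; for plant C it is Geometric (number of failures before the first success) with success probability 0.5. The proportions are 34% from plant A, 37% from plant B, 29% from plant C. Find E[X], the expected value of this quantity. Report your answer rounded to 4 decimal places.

Component means — A: 5.76; B: 4; C: 1.
E[X] = 0.34·5.76 + 0.37·4 + 0.29·1 = 3.7284.

3.7284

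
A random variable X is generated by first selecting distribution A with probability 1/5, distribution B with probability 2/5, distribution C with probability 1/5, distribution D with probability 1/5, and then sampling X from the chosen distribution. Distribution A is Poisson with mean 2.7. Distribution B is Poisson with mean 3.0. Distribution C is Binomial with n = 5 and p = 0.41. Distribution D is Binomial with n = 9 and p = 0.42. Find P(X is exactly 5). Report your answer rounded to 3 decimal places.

0.096

Conditional on each component, P(X = 5): A: 0.0803605; B: 0.100819; C: 0.0115856; D: 0.18635.
By total probability, P(X = 5) = 0.2·0.0803605 + 0.4·0.100819 + 0.2·0.0115856 + 0.2·0.18635 = 0.0959867.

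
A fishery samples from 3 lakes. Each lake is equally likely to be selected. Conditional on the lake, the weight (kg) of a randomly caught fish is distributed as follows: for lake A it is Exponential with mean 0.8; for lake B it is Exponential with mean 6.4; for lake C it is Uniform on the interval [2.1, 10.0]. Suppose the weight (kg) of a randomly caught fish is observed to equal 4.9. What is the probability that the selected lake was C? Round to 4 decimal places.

0.6267

Likelihoods f(4.9 | ·): A: 0.00273436; B: 0.072663; C: 0.126582.
Posterior ∝ prior × likelihood. Numerator for C: 0.333333·0.126582 = 0.0421941.
Normalizing constant: 0.333333·0.00273436 + 0.333333·0.072663 + 0.333333·0.126582 = 0.0673265.
P(C | observation) = 0.0421941 / 0.0673265 = 0.626708.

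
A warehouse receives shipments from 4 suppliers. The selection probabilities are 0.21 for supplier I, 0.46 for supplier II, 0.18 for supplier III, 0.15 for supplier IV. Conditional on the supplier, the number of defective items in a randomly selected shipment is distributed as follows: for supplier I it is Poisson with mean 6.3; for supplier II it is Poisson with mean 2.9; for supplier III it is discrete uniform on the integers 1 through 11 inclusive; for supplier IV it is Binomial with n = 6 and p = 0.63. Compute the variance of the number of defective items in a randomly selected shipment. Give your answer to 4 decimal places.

6.9691

Per component, I: μ=6.3, E[X²]=45.99; II: μ=2.9, E[X²]=11.31; III: μ=6, E[X²]=46; IV: μ=3.78, E[X²]=15.687.
E[X] = 0.21·6.3 + 0.46·2.9 + 0.18·6 + 0.15·3.78 = 4.304.
E[X²] = 0.21·45.99 + 0.46·11.31 + 0.18·46 + 0.15·15.687 = 25.4935.
Var(X) = E[X²] − (E[X])² = 25.4935 − 18.5244 = 6.96913.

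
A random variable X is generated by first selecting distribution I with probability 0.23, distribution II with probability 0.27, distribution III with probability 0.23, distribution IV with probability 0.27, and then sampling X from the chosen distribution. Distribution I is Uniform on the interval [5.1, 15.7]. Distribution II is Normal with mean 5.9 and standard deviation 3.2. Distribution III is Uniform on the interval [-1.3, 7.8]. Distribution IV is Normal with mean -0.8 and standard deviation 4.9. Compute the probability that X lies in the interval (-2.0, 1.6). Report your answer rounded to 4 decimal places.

0.1725

Conditional on each component, P(-2.0 < X < 1.6): I: 0; II: 0.0827353; III: 0.318681; IV: 0.284593.
By total probability, P(-2.0 < X < 1.6) = 0.23·0 + 0.27·0.0827353 + 0.23·0.318681 + 0.27·0.284593 = 0.172475.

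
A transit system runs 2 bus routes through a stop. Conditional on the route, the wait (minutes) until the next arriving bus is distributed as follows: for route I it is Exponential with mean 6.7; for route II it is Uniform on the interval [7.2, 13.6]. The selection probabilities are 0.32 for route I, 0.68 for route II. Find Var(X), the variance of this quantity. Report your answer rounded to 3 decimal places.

Per component, I: μ=6.7, E[X²]=89.78; II: μ=10.4, E[X²]=111.573.
E[X] = 0.32·6.7 + 0.68·10.4 = 9.216.
E[X²] = 0.32·89.78 + 0.68·111.573 = 104.599.
Var(X) = E[X²] − (E[X])² = 104.599 − 84.9347 = 19.6648.

19.665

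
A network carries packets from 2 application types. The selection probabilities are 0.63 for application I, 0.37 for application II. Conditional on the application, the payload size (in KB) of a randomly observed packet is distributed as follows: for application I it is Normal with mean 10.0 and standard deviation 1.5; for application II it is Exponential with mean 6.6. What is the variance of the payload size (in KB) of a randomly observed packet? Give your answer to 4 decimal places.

20.2293

Per component, I: μ=10, E[X²]=102.25; II: μ=6.6, E[X²]=87.12.
E[X] = 0.63·10 + 0.37·6.6 = 8.742.
E[X²] = 0.63·102.25 + 0.37·87.12 = 96.6519.
Var(X) = E[X²] − (E[X])² = 96.6519 − 76.4226 = 20.2293.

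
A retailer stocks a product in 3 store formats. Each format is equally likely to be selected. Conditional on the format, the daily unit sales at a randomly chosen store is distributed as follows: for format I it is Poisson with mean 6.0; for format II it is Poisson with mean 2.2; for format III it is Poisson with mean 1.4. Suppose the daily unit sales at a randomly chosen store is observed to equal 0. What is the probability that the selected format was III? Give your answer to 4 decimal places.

Likelihoods P(X=0 | ·): I: 0.00247875; II: 0.110803; III: 0.246597.
Posterior ∝ prior × likelihood. Numerator for III: 0.333333·0.246597 = 0.082199.
Normalizing constant: 0.333333·0.00247875 + 0.333333·0.110803 + 0.333333·0.246597 = 0.11996.
P(III | observation) = 0.082199 / 0.11996 = 0.685222.

0.6852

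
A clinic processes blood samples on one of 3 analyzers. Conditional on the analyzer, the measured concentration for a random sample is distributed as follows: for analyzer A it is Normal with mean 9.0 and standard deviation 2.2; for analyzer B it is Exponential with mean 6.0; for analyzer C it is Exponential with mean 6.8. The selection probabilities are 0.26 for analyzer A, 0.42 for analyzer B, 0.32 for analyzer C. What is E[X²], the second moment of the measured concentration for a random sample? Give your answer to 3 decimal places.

For each component E[X²] = Var + (mean)², giving A: 85.84; B: 72; C: 92.48.
Overall E[X²] = 0.26·85.84 + 0.42·72 + 0.32·92.48 = 82.152.

82.152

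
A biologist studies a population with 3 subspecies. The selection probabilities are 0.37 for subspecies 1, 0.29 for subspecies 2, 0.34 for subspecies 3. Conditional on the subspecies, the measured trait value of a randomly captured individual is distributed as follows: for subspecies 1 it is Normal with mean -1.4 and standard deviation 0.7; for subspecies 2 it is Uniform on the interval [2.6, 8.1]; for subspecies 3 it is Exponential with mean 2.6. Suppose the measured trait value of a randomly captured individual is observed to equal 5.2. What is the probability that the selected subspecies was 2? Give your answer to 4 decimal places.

0.7487

Likelihoods f(5.2 | ·): 1: 2.83052e-20; 2: 0.181818; 3: 0.052052.
Posterior ∝ prior × likelihood. Numerator for 2: 0.29·0.181818 = 0.0527273.
Normalizing constant: 0.37·2.83052e-20 + 0.29·0.181818 + 0.34·0.052052 = 0.070425.
P(2 | observation) = 0.0527273 / 0.070425 = 0.748701.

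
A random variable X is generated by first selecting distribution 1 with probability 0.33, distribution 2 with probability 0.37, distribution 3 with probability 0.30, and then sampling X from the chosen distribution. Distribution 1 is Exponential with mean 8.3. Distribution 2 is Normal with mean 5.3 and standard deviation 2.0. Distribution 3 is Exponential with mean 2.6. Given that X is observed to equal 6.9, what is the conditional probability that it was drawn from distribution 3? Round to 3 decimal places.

0.103

Likelihoods f(6.9 | ·): 1: 0.0524665; 2: 0.144846; 3: 0.0270692.
Posterior ∝ prior × likelihood. Numerator for 3: 0.3·0.0270692 = 0.00812077.
Normalizing constant: 0.33·0.0524665 + 0.37·0.144846 + 0.3·0.0270692 = 0.0790276.
P(3 | observation) = 0.00812077 / 0.0790276 = 0.102759.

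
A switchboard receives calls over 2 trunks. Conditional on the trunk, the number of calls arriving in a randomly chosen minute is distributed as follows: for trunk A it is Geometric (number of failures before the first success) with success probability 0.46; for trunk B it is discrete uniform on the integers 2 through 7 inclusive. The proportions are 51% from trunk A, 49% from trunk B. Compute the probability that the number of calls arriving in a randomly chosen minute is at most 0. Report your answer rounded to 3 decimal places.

Conditional on each trunk, P(X ≤ 0): A: 0.46; B: 0.
By total probability, P(X ≤ 0) = 0.51·0.46 + 0.49·0 = 0.2346.

0.235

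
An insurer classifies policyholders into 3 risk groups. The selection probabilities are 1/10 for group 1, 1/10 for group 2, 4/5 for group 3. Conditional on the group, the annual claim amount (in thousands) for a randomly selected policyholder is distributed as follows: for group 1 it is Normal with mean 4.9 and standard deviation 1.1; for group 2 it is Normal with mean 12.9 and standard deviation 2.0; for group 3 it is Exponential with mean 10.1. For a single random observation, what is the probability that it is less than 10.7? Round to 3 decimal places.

Conditional on each group, P(X < 10.7): 1: 1; 2: 0.135666; 3: 0.653338.
By total probability, P(X < 10.7) = 0.1·1 + 0.1·0.135666 + 0.8·0.653338 = 0.636237.

0.636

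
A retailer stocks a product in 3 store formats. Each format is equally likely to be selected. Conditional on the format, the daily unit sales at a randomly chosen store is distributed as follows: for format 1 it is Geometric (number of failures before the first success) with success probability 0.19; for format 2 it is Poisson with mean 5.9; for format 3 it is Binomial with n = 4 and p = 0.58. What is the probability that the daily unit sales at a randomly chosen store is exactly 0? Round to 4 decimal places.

0.0746

Conditional on each format, P(X = 0): 1: 0.19; 2: 0.00273944; 3: 0.031117.
By total probability, P(X = 0) = 0.333333·0.19 + 0.333333·0.00273944 + 0.333333·0.031117 = 0.0746188.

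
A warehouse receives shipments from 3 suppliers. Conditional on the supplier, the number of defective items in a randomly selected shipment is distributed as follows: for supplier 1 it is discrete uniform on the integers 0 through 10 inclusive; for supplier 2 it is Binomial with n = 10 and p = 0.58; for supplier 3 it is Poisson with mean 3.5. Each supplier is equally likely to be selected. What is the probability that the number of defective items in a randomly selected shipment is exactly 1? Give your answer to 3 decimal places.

Conditional on each supplier, P(X = 1): 1: 0.0909091; 2: 0.00235869; 3: 0.105691.
By total probability, P(X = 1) = 0.333333·0.0909091 + 0.333333·0.00235869 + 0.333333·0.105691 = 0.0663195.

0.066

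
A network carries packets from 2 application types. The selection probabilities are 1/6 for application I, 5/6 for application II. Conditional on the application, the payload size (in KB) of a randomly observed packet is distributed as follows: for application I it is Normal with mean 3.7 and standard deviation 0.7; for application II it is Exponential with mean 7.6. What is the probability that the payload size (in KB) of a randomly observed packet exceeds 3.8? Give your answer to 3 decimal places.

0.579

Conditional on each application, P(X > 3.8): I: 0.443202; II: 0.606531.
By total probability, P(X > 3.8) = 0.166667·0.443202 + 0.833333·0.606531 = 0.579309.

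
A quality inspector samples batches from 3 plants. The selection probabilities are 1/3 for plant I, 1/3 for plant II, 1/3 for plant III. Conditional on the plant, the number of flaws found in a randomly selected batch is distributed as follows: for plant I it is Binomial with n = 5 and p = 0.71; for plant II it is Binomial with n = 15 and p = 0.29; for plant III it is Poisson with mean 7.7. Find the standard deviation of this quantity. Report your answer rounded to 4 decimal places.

Per component, I: μ=3.55, E[X²]=13.632; II: μ=4.35, E[X²]=22.011; III: μ=7.7, E[X²]=66.99.
E[X] = 0.333333·3.55 + 0.333333·4.35 + 0.333333·7.7 = 5.2.
E[X²] = 0.333333·13.632 + 0.333333·22.011 + 0.333333·66.99 = 34.211.
Var(X) = E[X²] − (E[X])² = 34.211 − 27.04 = 7.171.
SD(X) = √7.171 = 2.67787.

2.6779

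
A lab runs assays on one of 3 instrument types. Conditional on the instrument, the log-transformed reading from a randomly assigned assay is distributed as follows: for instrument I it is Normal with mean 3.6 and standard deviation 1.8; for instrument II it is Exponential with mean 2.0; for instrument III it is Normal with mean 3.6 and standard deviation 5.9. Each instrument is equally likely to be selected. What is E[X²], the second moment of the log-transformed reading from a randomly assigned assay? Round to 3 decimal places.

23.990

For each component E[X²] = Var + (mean)², giving I: 16.2; II: 8; III: 47.77.
Overall E[X²] = 0.333333·16.2 + 0.333333·8 + 0.333333·47.77 = 23.99.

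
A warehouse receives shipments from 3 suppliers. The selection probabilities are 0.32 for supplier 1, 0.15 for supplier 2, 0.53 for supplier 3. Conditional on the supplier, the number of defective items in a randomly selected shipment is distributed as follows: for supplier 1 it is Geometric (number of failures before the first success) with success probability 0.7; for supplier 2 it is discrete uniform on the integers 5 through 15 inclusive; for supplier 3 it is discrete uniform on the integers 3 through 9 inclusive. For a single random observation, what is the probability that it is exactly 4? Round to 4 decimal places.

Conditional on each supplier, P(X = 4): 1: 0.00567; 2: 0; 3: 0.142857.
By total probability, P(X = 4) = 0.32·0.00567 + 0.15·0 + 0.53·0.142857 = 0.0775287.

0.0775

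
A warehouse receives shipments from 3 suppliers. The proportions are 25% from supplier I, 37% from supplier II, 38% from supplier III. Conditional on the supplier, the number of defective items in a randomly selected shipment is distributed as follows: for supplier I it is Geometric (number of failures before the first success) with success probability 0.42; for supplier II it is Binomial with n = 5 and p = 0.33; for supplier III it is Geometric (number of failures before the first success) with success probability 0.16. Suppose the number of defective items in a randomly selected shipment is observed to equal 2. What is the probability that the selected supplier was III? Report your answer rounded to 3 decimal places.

0.215

Likelihoods P(X=2 | ·): I: 0.141288; II: 0.327531; III: 0.112896.
Posterior ∝ prior × likelihood. Numerator for III: 0.38·0.112896 = 0.0429005.
Normalizing constant: 0.25·0.141288 + 0.37·0.327531 + 0.38·0.112896 = 0.199409.
P(III | observation) = 0.0429005 / 0.199409 = 0.215138.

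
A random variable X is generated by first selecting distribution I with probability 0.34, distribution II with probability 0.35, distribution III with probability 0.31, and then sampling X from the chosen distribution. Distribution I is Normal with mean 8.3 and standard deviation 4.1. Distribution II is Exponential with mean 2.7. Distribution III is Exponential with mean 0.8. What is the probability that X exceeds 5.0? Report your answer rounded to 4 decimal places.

0.3240

Conditional on each component, P(X > 5.0): I: 0.789555; II: 0.156946; III: 0.00193045.
By total probability, P(X > 5.0) = 0.34·0.789555 + 0.35·0.156946 + 0.31·0.00193045 = 0.323978.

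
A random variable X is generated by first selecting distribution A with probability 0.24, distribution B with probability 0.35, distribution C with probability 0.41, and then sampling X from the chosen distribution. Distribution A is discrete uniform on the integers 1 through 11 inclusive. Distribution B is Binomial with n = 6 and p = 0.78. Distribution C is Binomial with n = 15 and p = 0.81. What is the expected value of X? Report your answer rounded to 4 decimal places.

8.0595

Component means — A: 6; B: 4.68; C: 12.15.
E[X] = 0.24·6 + 0.35·4.68 + 0.41·12.15 = 8.0595.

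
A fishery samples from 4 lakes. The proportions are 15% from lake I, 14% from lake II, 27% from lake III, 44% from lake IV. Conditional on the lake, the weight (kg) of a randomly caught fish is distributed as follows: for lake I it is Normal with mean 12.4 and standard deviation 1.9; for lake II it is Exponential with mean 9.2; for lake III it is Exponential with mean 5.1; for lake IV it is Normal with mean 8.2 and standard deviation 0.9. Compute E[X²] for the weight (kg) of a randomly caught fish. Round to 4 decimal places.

For each component E[X²] = Var + (mean)², giving I: 157.37; II: 169.28; III: 52.02; IV: 68.05.
Overall E[X²] = 0.15·157.37 + 0.14·169.28 + 0.27·52.02 + 0.44·68.05 = 91.2921.

91.2921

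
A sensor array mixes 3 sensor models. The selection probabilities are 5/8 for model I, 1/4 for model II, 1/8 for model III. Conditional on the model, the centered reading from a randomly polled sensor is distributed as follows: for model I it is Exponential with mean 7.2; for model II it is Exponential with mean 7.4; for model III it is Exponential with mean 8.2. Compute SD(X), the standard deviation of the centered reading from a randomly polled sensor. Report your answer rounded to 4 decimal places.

Per component, I: μ=7.2, E[X²]=103.68; II: μ=7.4, E[X²]=109.52; III: μ=8.2, E[X²]=134.48.
E[X] = 0.625·7.2 + 0.25·7.4 + 0.125·8.2 = 7.375.
E[X²] = 0.625·103.68 + 0.25·109.52 + 0.125·134.48 = 108.99.
Var(X) = E[X²] − (E[X])² = 108.99 − 54.3906 = 54.5994.
SD(X) = √54.5994 = 7.38914.

7.3891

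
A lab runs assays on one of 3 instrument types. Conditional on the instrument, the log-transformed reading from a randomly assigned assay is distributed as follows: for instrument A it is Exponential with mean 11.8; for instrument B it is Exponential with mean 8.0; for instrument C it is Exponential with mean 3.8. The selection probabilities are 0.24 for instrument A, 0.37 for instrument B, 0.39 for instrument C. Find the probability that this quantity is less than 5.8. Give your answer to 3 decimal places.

Conditional on each instrument, P(X < 5.8): A: 0.388307; B: 0.515675; C: 0.782665.
By total probability, P(X < 5.8) = 0.24·0.388307 + 0.37·0.515675 + 0.39·0.782665 = 0.589233.

0.589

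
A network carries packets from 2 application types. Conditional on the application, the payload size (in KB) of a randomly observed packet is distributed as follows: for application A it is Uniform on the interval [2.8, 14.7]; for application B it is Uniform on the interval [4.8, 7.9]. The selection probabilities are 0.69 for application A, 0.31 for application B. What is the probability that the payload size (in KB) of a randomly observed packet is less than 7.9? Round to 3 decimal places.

Conditional on each application, P(X < 7.9): A: 0.428571; B: 1.
By total probability, P(X < 7.9) = 0.69·0.428571 + 0.31·1 = 0.605714.

0.606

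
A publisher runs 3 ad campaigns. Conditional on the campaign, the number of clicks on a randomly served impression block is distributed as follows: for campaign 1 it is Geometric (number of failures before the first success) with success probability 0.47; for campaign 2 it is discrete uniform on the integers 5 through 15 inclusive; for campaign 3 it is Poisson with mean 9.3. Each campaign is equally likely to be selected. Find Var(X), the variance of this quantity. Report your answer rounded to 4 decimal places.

Per component, 1: μ=1.12766, E[X²]=3.67089; 2: μ=10, E[X²]=110; 3: μ=9.3, E[X²]=95.79.
E[X] = 0.333333·1.12766 + 0.333333·10 + 0.333333·9.3 = 6.80922.
E[X²] = 0.333333·3.67089 + 0.333333·110 + 0.333333·95.79 = 69.8203.
Var(X) = E[X²] − (E[X])² = 69.8203 − 46.3655 = 23.4548.

23.4548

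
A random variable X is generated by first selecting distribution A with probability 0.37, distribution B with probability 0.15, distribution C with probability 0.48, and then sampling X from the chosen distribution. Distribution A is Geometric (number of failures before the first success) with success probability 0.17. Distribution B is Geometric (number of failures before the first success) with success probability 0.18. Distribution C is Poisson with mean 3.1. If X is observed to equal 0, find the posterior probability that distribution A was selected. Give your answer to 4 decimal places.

0.5640

Likelihoods P(X=0 | ·): A: 0.17; B: 0.18; C: 0.0450492.
Posterior ∝ prior × likelihood. Numerator for A: 0.37·0.17 = 0.0629.
Normalizing constant: 0.37·0.17 + 0.15·0.18 + 0.48·0.0450492 = 0.111524.
P(A | observation) = 0.0629 / 0.111524 = 0.564006.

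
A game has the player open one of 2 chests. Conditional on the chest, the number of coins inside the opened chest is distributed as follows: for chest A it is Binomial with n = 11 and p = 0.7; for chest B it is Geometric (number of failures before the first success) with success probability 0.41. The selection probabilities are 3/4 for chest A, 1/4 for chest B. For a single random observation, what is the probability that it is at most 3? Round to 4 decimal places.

Conditional on each chest, P(X ≤ 3): A: 0.00429089; B: 0.878826.
By total probability, P(X ≤ 3) = 0.75·0.00429089 + 0.25·0.878826 = 0.222925.

0.2229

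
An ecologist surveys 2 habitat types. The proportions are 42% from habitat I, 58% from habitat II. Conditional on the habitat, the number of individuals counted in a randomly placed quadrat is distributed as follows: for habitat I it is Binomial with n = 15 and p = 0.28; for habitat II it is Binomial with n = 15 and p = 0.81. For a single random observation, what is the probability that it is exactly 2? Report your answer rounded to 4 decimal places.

Conditional on each habitat, P(X = 2): I: 0.115034; II: 2.89705e-08.
By total probability, P(X = 2) = 0.42·0.115034 + 0.58·2.89705e-08 = 0.0483145.

0.0483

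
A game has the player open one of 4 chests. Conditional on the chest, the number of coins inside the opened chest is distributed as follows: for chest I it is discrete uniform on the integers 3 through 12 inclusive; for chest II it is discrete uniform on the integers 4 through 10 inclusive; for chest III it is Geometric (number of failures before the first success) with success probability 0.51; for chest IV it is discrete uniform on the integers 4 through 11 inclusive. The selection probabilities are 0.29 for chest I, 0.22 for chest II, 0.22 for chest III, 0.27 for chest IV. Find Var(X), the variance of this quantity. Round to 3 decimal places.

Per component, I: μ=7.5, E[X²]=64.5; II: μ=7, E[X²]=53; III: μ=0.960784, E[X²]=2.807; IV: μ=7.5, E[X²]=61.5.
E[X] = 0.29·7.5 + 0.22·7 + 0.22·0.960784 + 0.27·7.5 = 5.95137.
E[X²] = 0.29·64.5 + 0.22·53 + 0.22·2.807 + 0.27·61.5 = 47.5875.
Var(X) = E[X²] − (E[X])² = 47.5875 − 35.4188 = 12.1687.

12.169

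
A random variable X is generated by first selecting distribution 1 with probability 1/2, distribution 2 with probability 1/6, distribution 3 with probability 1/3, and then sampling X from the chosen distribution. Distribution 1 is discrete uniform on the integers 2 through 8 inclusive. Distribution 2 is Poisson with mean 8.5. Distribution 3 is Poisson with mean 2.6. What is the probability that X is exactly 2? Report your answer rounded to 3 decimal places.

0.156

Conditional on each component, P(X = 2): 1: 0.142857; 2: 0.00735029; 3: 0.251045.
By total probability, P(X = 2) = 0.5·0.142857 + 0.166667·0.00735029 + 0.333333·0.251045 = 0.156335.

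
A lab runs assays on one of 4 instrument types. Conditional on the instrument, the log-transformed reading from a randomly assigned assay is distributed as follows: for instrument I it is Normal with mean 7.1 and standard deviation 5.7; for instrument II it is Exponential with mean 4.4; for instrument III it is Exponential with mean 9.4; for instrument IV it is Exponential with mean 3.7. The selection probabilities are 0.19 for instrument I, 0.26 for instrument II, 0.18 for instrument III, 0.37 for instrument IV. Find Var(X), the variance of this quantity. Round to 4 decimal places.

36.9115

Per component, I: μ=7.1, E[X²]=82.9; II: μ=4.4, E[X²]=38.72; III: μ=9.4, E[X²]=176.72; IV: μ=3.7, E[X²]=27.38.
E[X] = 0.19·7.1 + 0.26·4.4 + 0.18·9.4 + 0.37·3.7 = 5.554.
E[X²] = 0.19·82.9 + 0.26·38.72 + 0.18·176.72 + 0.37·27.38 = 67.7584.
Var(X) = E[X²] − (E[X])² = 67.7584 − 30.8469 = 36.9115.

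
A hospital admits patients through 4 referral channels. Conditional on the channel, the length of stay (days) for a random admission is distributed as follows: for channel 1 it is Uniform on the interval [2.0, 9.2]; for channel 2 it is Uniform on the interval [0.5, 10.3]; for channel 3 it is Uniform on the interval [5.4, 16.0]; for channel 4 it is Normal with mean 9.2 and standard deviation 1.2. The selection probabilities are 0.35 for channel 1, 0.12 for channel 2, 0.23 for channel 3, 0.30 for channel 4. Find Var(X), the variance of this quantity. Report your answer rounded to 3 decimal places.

9.965

Per component, 1: μ=5.6, E[X²]=35.68; 2: μ=5.4, E[X²]=37.1633; 3: μ=10.7, E[X²]=123.853; 4: μ=9.2, E[X²]=86.08.
E[X] = 0.35·5.6 + 0.12·5.4 + 0.23·10.7 + 0.3·9.2 = 7.829.
E[X²] = 0.35·35.68 + 0.12·37.1633 + 0.23·123.853 + 0.3·86.08 = 71.2579.
Var(X) = E[X²] − (E[X])² = 71.2579 − 61.2932 = 9.96463.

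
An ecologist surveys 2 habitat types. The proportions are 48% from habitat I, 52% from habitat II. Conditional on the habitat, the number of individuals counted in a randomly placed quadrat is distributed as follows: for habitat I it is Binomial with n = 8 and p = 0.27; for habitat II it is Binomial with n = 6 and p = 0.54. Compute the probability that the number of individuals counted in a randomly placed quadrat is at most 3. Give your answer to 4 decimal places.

Conditional on each habitat, P(X ≤ 3): I: 0.856677; II: 0.578589.
By total probability, P(X ≤ 3) = 0.48·0.856677 + 0.52·0.578589 = 0.712071.

0.7121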